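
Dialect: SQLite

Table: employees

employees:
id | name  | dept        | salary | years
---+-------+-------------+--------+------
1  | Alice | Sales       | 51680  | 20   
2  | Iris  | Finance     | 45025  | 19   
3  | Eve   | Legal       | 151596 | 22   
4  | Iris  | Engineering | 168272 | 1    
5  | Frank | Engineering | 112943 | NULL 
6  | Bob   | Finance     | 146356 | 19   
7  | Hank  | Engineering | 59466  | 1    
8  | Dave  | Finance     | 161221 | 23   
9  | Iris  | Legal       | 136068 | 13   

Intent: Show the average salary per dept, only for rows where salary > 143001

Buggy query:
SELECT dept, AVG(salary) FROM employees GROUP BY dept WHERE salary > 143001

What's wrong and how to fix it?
Bug: WHERE cannot follow GROUP BY

Fix: Place WHERE between FROM and GROUP BY

Corrected query:
SELECT dept, AVG(salary) FROM employees WHERE salary > 143001 GROUP BY dept

Result:
dept        | AVG(salary)
------------+------------
Engineering | 168272     
Finance     | 153788.5   
Legal       | 151596     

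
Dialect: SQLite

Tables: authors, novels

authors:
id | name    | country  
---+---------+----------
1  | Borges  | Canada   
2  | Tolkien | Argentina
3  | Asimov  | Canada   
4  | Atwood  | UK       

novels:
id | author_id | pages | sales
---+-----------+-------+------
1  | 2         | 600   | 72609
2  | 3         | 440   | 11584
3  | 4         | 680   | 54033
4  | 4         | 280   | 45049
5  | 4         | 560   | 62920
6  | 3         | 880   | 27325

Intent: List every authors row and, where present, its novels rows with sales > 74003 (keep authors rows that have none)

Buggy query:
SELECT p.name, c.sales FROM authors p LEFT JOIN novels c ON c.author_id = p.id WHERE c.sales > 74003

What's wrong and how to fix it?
Bug: A WHERE condition on the right-hand table after LEFT JOIN drops unmatched parents

Fix: Put 'c.sales > 74003' in the JOIN's ON clause instead of WHERE

Corrected query:
SELECT p.name, c.sales FROM authors p LEFT JOIN novels c ON c.author_id = p.id AND c.sales > 74003

Result:
name    | sales
--------+------
Borges  | NULL 
Tolkien | NULL 
Asimov  | NULL 
Atwood  | NULL 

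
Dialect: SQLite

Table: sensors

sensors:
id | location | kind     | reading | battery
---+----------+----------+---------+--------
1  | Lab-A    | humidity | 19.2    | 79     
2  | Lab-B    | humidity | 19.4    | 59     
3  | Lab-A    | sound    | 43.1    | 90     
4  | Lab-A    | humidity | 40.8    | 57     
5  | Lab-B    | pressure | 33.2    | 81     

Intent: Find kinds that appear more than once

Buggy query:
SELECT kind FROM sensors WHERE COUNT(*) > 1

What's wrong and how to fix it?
Bug: COUNT(*) is an aggregate and cannot be used in WHERE

Fix: GROUP BY kind, then filter groups with HAVING COUNT(*) > 1

Corrected query:
SELECT kind FROM sensors GROUP BY kind HAVING COUNT(*) > 1

Result:
kind    
--------
humidity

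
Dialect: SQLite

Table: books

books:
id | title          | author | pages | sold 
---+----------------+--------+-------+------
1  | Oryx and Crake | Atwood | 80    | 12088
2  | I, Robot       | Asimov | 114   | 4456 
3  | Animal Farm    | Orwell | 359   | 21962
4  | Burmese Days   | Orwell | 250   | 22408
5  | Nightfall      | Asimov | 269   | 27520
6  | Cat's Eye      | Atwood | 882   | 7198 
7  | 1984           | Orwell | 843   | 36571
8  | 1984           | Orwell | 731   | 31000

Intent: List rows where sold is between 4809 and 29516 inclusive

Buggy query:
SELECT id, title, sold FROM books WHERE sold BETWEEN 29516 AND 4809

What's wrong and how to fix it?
Bug: The bounds are reversed; BETWEEN a AND b requires a <= b to match anything

Fix: Swap the bounds so the smaller value comes first

Corrected query:
SELECT id, title, sold FROM books WHERE sold BETWEEN 4809 AND 29516

Result:
id | title          | sold 
---+----------------+------
1  | Oryx and Crake | 12088
3  | Animal Farm    | 21962
4  | Burmese Days   | 22408
5  | Nightfall      | 27520
6  | Cat's Eye      | 7198 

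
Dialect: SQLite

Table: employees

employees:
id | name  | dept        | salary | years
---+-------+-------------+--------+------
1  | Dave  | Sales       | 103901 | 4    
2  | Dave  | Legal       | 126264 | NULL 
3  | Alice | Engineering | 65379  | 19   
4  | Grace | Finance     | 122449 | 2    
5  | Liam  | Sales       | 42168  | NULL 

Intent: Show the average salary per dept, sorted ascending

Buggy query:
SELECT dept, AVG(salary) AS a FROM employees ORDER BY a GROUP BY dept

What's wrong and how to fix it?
Bug: GROUP BY must precede ORDER BY

Fix: Move ORDER BY to the end, after GROUP BY

Corrected query:
SELECT dept, AVG(salary) AS a FROM employees GROUP BY dept ORDER BY a

Result:
dept        | a      
------------+--------
Engineering | 65379  
Sales       | 73034.5
Finance     | 122449 
Legal       | 126264 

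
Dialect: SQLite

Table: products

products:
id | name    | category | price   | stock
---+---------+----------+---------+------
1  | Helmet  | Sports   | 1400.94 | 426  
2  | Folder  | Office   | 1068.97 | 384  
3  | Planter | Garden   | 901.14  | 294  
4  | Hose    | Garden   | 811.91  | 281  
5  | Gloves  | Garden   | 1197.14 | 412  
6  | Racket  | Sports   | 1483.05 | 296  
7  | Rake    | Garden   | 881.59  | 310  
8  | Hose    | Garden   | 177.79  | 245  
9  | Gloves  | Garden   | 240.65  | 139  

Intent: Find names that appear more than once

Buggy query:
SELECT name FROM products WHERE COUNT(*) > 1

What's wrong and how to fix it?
Bug: WHERE can't reference COUNT(*); aggregates are computed after WHERE

Fix: Group first, then use HAVING for the count condition

Corrected query:
SELECT name FROM products GROUP BY name HAVING COUNT(*) > 1

Result:
name  
------
Gloves
Hose  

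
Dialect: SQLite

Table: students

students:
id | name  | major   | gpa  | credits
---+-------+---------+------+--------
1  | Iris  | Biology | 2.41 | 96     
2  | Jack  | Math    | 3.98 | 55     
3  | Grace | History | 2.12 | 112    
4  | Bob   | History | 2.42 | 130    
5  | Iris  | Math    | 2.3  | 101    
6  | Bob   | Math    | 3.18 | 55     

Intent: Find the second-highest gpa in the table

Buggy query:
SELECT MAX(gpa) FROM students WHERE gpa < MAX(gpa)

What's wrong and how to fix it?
Bug: The inner MAX is an aggregate inside WHERE, which is not allowed

Fix: Put the inner MAX in a scalar subquery

Corrected query:
SELECT MAX(gpa) FROM students WHERE gpa < (SELECT MAX(gpa) FROM students)

Result:
MAX(gpa)
--------
3.18    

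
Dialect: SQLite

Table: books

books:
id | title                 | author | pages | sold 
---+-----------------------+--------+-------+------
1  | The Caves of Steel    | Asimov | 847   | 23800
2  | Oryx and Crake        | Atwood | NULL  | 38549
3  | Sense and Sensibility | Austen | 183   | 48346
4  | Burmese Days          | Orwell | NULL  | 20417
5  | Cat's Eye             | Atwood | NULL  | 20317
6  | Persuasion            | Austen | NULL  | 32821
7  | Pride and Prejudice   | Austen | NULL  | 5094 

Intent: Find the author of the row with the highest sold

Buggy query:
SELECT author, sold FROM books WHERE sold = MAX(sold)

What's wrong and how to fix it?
Bug: MAX(sold) is an aggregate and cannot be used directly in WHERE

Fix: Wrap MAX in a scalar subquery so WHERE compares against a single value

Corrected query:
SELECT author, sold FROM books WHERE sold = (SELECT MAX(sold) FROM books)

Result:
author | sold 
-------+------
Austen | 48346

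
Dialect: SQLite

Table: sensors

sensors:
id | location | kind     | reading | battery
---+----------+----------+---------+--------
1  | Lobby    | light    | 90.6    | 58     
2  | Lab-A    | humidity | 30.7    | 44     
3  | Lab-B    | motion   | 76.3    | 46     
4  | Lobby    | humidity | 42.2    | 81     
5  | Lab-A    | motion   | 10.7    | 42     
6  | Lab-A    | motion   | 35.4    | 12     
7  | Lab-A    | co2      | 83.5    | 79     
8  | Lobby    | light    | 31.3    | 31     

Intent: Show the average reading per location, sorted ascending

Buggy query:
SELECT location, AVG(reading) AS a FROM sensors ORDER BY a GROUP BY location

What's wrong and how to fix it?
Bug: ORDER BY appears before GROUP BY; SQL clause order requires GROUP BY first

Fix: Move ORDER BY to the end, after GROUP BY

Corrected query:
SELECT location, AVG(reading) AS a FROM sensors GROUP BY location ORDER BY a

Result:
location | a     
---------+-------
Lab-A    | 40.075
Lobby    | 54.7  
Lab-B    | 76.3  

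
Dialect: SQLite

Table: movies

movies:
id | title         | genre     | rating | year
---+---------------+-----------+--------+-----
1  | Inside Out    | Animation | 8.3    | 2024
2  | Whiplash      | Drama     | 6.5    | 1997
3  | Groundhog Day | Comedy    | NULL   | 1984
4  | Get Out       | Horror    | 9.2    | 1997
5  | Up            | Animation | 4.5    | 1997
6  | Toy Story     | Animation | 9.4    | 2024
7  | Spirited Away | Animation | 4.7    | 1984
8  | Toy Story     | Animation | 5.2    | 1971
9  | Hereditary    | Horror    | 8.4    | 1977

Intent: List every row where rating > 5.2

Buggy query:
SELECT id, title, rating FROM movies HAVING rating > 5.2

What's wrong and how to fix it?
Bug: HAVING filters the output of aggregation, but this query has no GROUP BY and no aggregate functions, so SQLite rejects it (HAVING clause on a non-aggregate query); the condition here is per row

Fix: Replace HAVING with WHERE since the condition applies to individual rows

Corrected query:
SELECT id, title, rating FROM movies WHERE rating > 5.2

Result:
id | title      | rating
---+------------+-------
1  | Inside Out | 8.3   
2  | Whiplash   | 6.5   
4  | Get Out    | 9.2   
6  | Toy Story  | 9.4   
9  | Hereditary | 8.4   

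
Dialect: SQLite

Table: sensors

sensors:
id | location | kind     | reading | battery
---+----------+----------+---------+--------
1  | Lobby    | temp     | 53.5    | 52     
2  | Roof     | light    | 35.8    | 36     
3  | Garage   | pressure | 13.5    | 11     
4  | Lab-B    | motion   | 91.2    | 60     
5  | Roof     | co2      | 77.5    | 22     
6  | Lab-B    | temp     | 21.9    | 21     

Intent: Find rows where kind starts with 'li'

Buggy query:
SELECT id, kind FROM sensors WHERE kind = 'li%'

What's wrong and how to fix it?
Bug: Wildcards only work with LIKE; '=' treats '%' as a literal character

Fix: Use LIKE for wildcard pattern matching

Corrected query:
SELECT id, kind FROM sensors WHERE kind LIKE 'li%'

Result:
id | kind 
---+------
2  | light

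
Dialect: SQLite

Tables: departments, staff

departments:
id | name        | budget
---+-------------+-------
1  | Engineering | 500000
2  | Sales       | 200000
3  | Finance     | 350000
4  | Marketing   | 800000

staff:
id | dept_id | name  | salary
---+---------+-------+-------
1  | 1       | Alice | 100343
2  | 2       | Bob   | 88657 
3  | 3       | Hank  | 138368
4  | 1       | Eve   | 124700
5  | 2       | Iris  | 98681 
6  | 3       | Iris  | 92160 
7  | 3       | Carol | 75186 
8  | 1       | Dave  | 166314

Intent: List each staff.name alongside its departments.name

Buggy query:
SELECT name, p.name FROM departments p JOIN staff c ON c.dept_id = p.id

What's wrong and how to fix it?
Bug: 'name' exists in both joined tables, so the database can't tell which one is meant

Fix: Prefix ambiguous columns with the table alias

Corrected query:
SELECT c.name, p.name FROM departments p JOIN staff c ON c.dept_id = p.id

Result:
name  | name       
------+------------
Alice | Engineering
Bob   | Sales      
Hank  | Finance    
Eve   | Engineering
Iris  | Sales      
Iris  | Finance    
Carol | Finance    
Dave  | Engineering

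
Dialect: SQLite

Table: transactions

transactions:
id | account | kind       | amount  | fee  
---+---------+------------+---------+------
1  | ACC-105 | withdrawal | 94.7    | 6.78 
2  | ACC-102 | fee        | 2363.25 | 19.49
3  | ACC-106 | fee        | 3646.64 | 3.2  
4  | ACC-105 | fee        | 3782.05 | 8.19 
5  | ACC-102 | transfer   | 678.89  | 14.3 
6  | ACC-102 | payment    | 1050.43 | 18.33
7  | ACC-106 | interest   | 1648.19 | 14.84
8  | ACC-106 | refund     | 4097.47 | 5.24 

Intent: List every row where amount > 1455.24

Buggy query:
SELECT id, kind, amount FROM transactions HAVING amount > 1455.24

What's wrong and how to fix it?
Bug: This is a non-aggregate query (no GROUP BY, no aggregates), so in SQLite the HAVING clause is invalid here; a row-level condition belongs in WHERE

Fix: Use WHERE for row-level filtering

Corrected query:
SELECT id, kind, amount FROM transactions WHERE amount > 1455.24

Result:
id | kind     | amount 
---+----------+--------
2  | fee      | 2363.25
3  | fee      | 3646.64
4  | fee      | 3782.05
7  | interest | 1648.19
8  | refund   | 4097.47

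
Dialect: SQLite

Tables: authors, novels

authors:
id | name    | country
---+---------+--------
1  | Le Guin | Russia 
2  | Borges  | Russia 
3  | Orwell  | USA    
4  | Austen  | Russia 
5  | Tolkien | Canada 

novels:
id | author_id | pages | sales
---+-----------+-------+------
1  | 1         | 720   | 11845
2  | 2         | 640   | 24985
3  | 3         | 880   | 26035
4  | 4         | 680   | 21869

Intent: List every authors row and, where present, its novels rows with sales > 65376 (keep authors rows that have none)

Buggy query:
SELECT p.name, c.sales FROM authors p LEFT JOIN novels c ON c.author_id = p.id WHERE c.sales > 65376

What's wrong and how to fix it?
Bug: Filtering c.sales in WHERE discards the NULL rows produced by LEFT JOIN, turning it into an inner join

Fix: Put 'c.sales > 65376' in the JOIN's ON clause instead of WHERE

Corrected query:
SELECT p.name, c.sales FROM authors p LEFT JOIN novels c ON c.author_id = p.id AND c.sales > 65376

Result:
name    | sales
--------+------
Le Guin | NULL 
Borges  | NULL 
Orwell  | NULL 
Austen  | NULL 
Tolkien | NULL 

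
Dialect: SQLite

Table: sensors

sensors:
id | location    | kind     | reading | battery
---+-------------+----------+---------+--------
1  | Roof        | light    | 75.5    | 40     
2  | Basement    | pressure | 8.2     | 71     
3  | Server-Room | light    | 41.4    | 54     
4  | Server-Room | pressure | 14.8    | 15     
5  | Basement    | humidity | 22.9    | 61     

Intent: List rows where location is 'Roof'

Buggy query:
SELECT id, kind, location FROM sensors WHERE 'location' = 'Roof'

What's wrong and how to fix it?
Bug: Single quotes denote string literals in SQL; the column name is being compared as a constant string

Fix: Reference the column as location without single quotes

Corrected query:
SELECT id, kind, location FROM sensors WHERE location = 'Roof'

Result:
id | kind  | location
---+-------+---------
1  | light | Roof    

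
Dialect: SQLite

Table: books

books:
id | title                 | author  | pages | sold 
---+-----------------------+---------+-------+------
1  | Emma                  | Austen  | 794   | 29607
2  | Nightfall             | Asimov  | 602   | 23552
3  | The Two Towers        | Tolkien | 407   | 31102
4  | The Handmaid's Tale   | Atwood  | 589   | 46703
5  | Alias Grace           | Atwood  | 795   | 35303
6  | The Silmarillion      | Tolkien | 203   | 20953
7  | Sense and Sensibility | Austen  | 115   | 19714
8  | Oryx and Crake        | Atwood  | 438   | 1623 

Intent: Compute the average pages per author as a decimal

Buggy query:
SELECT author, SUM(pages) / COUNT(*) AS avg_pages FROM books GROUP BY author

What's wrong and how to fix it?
Bug: SUM(pages) and COUNT(*) are both integers; the division truncates the fractional part

Fix: Multiply by 1.0 (or CAST to REAL) to force floating-point division

Corrected query:
SELECT author, SUM(pages) * 1.0 / COUNT(*) AS avg_pages FROM books GROUP BY author

Result:
author  | avg_pages 
--------+-----------
Asimov  | 602       
Atwood  | 607.333333
Austen  | 454.5     
Tolkien | 305       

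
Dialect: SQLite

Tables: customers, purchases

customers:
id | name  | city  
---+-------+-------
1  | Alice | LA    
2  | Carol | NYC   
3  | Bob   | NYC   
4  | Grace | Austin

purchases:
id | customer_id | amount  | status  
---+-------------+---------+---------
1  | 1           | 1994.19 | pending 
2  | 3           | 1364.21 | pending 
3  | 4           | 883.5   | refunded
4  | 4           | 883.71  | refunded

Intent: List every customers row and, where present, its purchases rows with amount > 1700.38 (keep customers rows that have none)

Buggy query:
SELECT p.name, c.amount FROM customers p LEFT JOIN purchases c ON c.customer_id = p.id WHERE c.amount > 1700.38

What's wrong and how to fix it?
Bug: Filtering c.amount in WHERE discards the NULL rows produced by LEFT JOIN, turning it into an inner join

Fix: Move the right-table condition into the ON clause so unmatched parents are kept

Corrected query:
SELECT p.name, c.amount FROM customers p LEFT JOIN purchases c ON c.customer_id = p.id AND c.amount > 1700.38

Result:
name  | amount 
------+--------
Alice | 1994.19
Carol | NULL   
Bob   | NULL   
Grace | NULL   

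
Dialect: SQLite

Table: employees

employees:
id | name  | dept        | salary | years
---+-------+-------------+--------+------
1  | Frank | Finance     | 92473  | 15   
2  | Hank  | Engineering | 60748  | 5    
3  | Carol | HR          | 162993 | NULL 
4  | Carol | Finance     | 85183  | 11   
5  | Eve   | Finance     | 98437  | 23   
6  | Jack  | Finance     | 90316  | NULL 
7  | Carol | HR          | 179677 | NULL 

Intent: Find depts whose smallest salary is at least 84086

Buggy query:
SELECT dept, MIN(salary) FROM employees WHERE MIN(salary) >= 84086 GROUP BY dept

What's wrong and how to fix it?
Bug: MIN() in WHERE is a misuse of aggregate

Fix: Replace WHERE with HAVING after the GROUP BY

Corrected query:
SELECT dept, MIN(salary) FROM employees GROUP BY dept HAVING MIN(salary) >= 84086

Result:
dept    | MIN(salary)
--------+------------
Finance | 85183      
HR      | 162993     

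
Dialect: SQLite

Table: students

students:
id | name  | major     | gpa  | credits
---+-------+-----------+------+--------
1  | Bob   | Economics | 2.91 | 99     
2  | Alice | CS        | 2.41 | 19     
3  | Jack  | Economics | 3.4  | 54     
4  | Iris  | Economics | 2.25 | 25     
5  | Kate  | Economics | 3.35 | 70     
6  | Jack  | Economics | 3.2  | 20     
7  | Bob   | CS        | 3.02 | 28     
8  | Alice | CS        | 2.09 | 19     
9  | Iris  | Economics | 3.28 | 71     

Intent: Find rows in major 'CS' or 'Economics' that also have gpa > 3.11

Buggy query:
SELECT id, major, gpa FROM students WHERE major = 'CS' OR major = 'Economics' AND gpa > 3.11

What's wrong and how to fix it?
Bug: Without parentheses, AND is evaluated before OR, so the gpa filter only applies to the 'Economics' branch

Fix: Group the OR with parentheses (or use IN), then AND the threshold

Corrected query:
SELECT id, major, gpa FROM students WHERE (major = 'CS' OR major = 'Economics') AND gpa > 3.11

Result:
id | major     | gpa 
---+-----------+-----
3  | Economics | 3.4 
5  | Economics | 3.35
6  | Economics | 3.2 
9  | Economics | 3.28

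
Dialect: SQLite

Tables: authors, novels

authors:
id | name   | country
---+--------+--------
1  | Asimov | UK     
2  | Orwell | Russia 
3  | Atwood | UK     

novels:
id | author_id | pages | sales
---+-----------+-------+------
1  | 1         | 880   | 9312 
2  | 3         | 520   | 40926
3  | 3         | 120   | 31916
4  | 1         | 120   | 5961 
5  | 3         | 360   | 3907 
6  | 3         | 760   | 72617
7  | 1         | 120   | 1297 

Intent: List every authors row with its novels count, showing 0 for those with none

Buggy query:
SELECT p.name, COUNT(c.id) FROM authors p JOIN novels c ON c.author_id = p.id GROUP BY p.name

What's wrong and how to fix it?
Bug: INNER JOIN drops authors rows that have no matching novels rows

Fix: Use LEFT JOIN so parents without children still appear (COUNT(c.id) gives 0)

Corrected query:
SELECT p.name, COUNT(c.id) FROM authors p LEFT JOIN novels c ON c.author_id = p.id GROUP BY p.name

Result:
name   | COUNT(c.id)
-------+------------
Asimov | 3          
Atwood | 4          
Orwell | 0          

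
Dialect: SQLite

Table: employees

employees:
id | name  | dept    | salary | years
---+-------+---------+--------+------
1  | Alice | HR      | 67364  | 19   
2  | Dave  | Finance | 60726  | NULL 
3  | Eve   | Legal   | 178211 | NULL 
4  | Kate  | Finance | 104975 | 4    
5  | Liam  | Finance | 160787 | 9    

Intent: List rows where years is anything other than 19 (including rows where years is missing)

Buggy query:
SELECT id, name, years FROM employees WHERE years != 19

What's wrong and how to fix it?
Bug: 'years != 19' is unknown when years is NULL, so NULL rows are silently excluded

Fix: Add an explicit OR years IS NULL to include the missing-value rows

Corrected query:
SELECT id, name, years FROM employees WHERE years != 19 OR years IS NULL

Result:
id | name | years
---+------+------
2  | Dave | NULL 
3  | Eve  | NULL 
4  | Kate | 4    
5  | Liam | 9    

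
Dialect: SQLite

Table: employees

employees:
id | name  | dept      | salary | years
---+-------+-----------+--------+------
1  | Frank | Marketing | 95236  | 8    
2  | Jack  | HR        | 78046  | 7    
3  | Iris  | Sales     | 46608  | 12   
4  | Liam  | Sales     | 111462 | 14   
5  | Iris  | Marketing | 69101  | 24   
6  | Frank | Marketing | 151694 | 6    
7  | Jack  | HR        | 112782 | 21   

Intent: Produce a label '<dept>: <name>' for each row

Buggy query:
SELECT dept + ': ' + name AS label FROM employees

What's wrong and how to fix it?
Bug: SQLite uses || for string concatenation; + coerces text to numbers (yielding 0)

Fix: Replace + with || to concatenate text

Corrected query:
SELECT dept || ': ' || name AS label FROM employees

Result:
label           
----------------
Marketing: Frank
HR: Jack        
Sales: Iris     
Sales: Liam     
Marketing: Iris 
Marketing: Frank
HR: Jack        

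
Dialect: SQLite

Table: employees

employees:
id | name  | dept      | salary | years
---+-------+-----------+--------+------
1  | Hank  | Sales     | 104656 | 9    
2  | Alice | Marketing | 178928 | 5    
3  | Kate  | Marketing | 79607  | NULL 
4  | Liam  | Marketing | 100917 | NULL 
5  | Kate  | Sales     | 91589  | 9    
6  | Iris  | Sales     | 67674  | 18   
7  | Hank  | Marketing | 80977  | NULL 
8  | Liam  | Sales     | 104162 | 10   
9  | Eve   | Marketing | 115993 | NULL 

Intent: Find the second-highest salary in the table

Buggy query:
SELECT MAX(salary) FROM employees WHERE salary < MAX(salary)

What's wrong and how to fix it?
Bug: MAX(salary) on the right of the comparison is an aggregate-in-WHERE error

Fix: Compute the overall MAX in a subquery, then take MAX of rows below it

Corrected query:
SELECT MAX(salary) FROM employees WHERE salary < (SELECT MAX(salary) FROM employees)

Result:
MAX(salary)
-----------
115993     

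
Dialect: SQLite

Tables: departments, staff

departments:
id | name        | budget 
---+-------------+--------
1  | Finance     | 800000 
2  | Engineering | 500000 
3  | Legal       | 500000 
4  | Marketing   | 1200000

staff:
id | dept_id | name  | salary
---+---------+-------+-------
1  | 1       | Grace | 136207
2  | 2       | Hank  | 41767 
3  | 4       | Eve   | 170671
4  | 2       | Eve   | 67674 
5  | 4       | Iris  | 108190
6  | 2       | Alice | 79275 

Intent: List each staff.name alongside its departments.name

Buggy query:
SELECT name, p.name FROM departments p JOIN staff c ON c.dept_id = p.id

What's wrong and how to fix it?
Bug: 'name' exists in both joined tables, so the database can't tell which one is meant

Fix: Qualify the column with its table alias (c.name)

Corrected query:
SELECT c.name, p.name FROM departments p JOIN staff c ON c.dept_id = p.id

Result:
name  | name       
------+------------
Grace | Finance    
Hank  | Engineering
Eve   | Marketing  
Eve   | Engineering
Iris  | Marketing  
Alice | Engineering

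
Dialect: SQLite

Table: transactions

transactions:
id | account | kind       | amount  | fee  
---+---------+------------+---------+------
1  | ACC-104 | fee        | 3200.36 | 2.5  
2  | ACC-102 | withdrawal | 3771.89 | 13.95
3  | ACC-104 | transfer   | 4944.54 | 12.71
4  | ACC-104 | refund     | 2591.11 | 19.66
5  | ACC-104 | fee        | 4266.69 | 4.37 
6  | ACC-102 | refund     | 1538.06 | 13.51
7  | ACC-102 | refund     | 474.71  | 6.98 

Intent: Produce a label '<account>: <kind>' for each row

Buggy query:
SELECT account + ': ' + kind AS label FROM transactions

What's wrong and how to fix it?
Bug: SQLite uses || for string concatenation; + coerces text to numbers (yielding 0)

Fix: Use the || operator for string concatenation

Corrected query:
SELECT account || ': ' || kind AS label FROM transactions

Result:
label              
-------------------
ACC-104: fee       
ACC-102: withdrawal
ACC-104: transfer  
ACC-104: refund    
ACC-104: fee       
ACC-102: refund    
ACC-102: refund    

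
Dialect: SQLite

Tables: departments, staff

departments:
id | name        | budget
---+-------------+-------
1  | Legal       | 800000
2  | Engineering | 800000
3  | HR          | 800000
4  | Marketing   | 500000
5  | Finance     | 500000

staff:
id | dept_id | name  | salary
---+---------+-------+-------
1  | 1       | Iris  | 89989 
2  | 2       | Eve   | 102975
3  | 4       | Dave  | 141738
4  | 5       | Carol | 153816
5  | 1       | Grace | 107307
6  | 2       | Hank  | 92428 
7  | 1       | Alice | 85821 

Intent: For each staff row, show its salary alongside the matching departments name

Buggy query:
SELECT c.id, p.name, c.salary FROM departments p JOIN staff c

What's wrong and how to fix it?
Bug: JOIN with no ON clause produces a cartesian product; every staff row pairs with every departments row

Fix: Add ON c.dept_id = p.id to the JOIN

Corrected query:
SELECT c.id, p.name, c.salary FROM departments p JOIN staff c ON c.dept_id = p.id

Result:
id | name        | salary
---+-------------+-------
1  | Legal       | 89989 
2  | Engineering | 102975
3  | Marketing   | 141738
4  | Finance     | 153816
5  | Legal       | 107307
6  | Engineering | 92428 
7  | Legal       | 85821 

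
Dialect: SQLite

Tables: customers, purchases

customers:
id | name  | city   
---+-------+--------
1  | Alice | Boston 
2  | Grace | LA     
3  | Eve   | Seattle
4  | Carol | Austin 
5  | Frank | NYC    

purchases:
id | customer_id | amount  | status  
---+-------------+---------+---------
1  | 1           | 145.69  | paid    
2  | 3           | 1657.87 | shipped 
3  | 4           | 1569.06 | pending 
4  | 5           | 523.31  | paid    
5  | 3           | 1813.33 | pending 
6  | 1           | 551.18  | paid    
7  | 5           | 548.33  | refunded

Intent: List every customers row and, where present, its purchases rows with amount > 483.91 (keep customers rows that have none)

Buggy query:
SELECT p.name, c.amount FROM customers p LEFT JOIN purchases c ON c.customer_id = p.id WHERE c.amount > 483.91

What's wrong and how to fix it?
Bug: Filtering c.amount in WHERE discards the NULL rows produced by LEFT JOIN, turning it into an inner join

Fix: Put 'c.amount > 483.91' in the JOIN's ON clause instead of WHERE

Corrected query:
SELECT p.name, c.amount FROM customers p LEFT JOIN purchases c ON c.customer_id = p.id AND c.amount > 483.91

Result:
name  | amount 
------+--------
Alice | 551.18 
Grace | NULL   
Eve   | 1657.87
Eve   | 1813.33
Carol | 1569.06
Frank | 523.31 
Frank | 548.33 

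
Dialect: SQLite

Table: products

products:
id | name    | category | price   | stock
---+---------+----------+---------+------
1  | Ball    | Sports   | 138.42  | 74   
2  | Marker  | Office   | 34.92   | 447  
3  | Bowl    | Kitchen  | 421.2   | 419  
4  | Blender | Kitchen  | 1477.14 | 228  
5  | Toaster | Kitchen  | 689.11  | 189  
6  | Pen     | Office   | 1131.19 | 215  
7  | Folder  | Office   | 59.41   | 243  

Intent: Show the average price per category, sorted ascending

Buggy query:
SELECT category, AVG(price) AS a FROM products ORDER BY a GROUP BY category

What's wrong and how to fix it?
Bug: GROUP BY must precede ORDER BY

Fix: Reorder: SELECT … FROM … GROUP BY … ORDER BY …

Corrected query:
SELECT category, AVG(price) AS a FROM products GROUP BY category ORDER BY a

Result:
category | a         
---------+-----------
Sports   | 138.42    
Office   | 408.506667
Kitchen  | 862.483333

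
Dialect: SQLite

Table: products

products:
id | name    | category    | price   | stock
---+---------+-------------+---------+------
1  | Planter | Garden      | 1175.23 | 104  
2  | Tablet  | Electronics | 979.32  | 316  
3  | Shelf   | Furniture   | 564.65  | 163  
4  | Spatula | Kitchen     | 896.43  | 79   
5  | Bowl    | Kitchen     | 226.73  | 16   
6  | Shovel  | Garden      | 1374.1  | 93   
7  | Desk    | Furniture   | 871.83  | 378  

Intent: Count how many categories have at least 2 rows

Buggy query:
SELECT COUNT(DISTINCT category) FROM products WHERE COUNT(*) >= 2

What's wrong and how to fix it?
Bug: COUNT(*) cannot appear in WHERE; the per-group count doesn't exist yet

Fix: Use a subquery that GROUPs and filters with HAVING, then count its rows

Corrected query:
SELECT COUNT(*) FROM (SELECT category FROM products GROUP BY category HAVING COUNT(*) >= 2)

Result:
COUNT(*)
--------
3       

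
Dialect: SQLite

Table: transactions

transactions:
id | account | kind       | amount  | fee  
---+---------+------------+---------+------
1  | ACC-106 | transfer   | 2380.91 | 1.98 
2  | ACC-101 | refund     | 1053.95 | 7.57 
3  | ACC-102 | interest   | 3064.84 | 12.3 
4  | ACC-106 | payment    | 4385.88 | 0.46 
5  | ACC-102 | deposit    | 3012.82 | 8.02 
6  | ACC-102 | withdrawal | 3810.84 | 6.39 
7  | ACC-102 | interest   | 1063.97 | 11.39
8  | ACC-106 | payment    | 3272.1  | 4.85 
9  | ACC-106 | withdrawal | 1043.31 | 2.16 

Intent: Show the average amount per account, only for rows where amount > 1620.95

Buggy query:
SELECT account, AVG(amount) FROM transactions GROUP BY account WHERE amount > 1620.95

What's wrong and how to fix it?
Bug: Row-level WHERE must come before GROUP BY in the clause order

Fix: Move the WHERE clause before GROUP BY

Corrected query:
SELECT account, AVG(amount) FROM transactions WHERE amount > 1620.95 GROUP BY account

Result:
account | AVG(amount)
--------+------------
ACC-102 | 3296.166667
ACC-106 | 3346.296667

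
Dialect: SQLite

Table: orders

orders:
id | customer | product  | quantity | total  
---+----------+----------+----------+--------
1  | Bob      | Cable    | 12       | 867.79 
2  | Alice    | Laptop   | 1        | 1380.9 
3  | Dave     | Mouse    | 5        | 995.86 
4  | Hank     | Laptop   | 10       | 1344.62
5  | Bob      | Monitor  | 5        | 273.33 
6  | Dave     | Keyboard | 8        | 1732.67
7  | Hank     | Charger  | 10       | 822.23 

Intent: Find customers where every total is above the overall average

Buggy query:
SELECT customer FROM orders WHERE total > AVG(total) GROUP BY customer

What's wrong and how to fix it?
Bug: WHERE evaluates per row before aggregation, so AVG() is unavailable

Fix: Use a subquery for AVG and a HAVING MIN(...) filter so the condition holds for every row in the group

Corrected query:
SELECT customer FROM orders GROUP BY customer HAVING MIN(total) > (SELECT AVG(total) FROM orders)

Result:
customer
--------
Alice   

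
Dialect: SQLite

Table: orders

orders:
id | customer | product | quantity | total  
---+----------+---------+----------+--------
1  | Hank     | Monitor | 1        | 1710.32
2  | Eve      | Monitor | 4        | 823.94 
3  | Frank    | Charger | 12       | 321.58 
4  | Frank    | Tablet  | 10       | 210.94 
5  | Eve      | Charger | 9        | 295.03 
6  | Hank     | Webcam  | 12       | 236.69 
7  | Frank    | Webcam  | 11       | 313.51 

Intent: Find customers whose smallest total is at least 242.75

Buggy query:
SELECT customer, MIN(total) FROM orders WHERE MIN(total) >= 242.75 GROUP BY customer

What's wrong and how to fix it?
Bug: MIN() in WHERE is a misuse of aggregate

Fix: Use HAVING for the per-group MIN condition

Corrected query:
SELECT customer, MIN(total) FROM orders GROUP BY customer HAVING MIN(total) >= 242.75

Result:
customer | MIN(total)
---------+-----------
Eve      | 295.03    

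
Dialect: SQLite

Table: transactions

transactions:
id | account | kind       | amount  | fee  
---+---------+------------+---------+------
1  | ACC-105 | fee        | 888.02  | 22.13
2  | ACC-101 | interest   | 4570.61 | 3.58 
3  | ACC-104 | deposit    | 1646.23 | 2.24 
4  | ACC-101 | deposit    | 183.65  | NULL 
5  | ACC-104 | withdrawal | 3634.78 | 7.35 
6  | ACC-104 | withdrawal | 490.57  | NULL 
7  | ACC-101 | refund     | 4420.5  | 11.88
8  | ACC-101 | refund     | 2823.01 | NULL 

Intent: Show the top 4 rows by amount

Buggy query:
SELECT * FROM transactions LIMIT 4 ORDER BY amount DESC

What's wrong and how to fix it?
Bug: ORDER BY cannot follow LIMIT; LIMIT is the final clause

Fix: Sort with ORDER BY, then apply LIMIT

Corrected query:
SELECT * FROM transactions ORDER BY amount DESC LIMIT 4

Result:
id | account | kind       | amount  | fee  
---+---------+------------+---------+------
2  | ACC-101 | interest   | 4570.61 | 3.58 
7  | ACC-101 | refund     | 4420.5  | 11.88
5  | ACC-104 | withdrawal | 3634.78 | 7.35 
8  | ACC-101 | refund     | 2823.01 | NULL 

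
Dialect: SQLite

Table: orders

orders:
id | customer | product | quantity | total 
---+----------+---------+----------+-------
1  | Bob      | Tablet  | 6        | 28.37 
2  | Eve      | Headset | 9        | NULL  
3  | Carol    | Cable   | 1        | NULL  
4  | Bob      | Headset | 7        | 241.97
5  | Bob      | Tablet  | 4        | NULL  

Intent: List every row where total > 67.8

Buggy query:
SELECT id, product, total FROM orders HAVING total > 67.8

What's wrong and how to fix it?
Bug: HAVING filters the output of aggregation, but this query has no GROUP BY and no aggregate functions, so SQLite rejects it (HAVING clause on a non-aggregate query); the condition here is per row

Fix: Use WHERE for row-level filtering

Corrected query:
SELECT id, product, total FROM orders WHERE total > 67.8

Result:
id | product | total 
---+---------+-------
4  | Headset | 241.97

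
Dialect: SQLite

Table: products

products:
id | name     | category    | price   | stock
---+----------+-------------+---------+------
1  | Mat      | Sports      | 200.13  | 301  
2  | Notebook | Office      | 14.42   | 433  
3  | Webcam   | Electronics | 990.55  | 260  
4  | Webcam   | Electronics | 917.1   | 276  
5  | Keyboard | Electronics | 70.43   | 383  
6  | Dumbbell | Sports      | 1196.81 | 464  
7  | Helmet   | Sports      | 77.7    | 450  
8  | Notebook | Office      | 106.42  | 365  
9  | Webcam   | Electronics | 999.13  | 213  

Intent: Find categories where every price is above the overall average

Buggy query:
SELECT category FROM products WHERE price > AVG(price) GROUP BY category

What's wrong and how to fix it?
Bug: AVG() is an aggregate; it can't sit directly in WHERE

Fix: Use a subquery for AVG and a HAVING MIN(...) filter so the condition holds for every row in the group

Corrected query:
SELECT category FROM products GROUP BY category HAVING MIN(price) > (SELECT AVG(price) FROM products)

Result:
(no rows)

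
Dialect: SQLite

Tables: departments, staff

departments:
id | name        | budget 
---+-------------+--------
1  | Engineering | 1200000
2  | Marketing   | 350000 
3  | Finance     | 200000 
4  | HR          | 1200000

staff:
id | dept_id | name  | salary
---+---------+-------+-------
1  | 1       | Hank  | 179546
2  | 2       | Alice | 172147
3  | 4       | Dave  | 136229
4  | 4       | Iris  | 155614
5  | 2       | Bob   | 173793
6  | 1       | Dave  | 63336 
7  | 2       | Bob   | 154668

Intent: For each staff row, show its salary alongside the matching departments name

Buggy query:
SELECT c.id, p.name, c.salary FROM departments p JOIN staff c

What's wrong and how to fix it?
Bug: JOIN with no ON clause produces a cartesian product; every staff row pairs with every departments row

Fix: Specify the join condition linking the foreign key to the parent id

Corrected query:
SELECT c.id, p.name, c.salary FROM departments p JOIN staff c ON c.dept_id = p.id

Result:
id | name        | salary
---+-------------+-------
1  | Engineering | 179546
2  | Marketing   | 172147
3  | HR          | 136229
4  | HR          | 155614
5  | Marketing   | 173793
6  | Engineering | 63336 
7  | Marketing   | 154668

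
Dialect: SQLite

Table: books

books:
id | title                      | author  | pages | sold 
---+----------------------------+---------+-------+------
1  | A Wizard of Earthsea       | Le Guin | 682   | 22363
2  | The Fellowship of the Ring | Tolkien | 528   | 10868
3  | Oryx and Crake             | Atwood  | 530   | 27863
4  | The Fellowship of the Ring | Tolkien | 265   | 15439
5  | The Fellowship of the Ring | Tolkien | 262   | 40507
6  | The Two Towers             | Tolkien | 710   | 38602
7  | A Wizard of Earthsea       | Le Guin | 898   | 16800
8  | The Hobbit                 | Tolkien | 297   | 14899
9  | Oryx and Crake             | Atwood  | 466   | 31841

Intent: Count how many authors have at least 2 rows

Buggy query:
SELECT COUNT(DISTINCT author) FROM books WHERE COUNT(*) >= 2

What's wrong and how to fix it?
Bug: WHERE filters individual rows, not groups, so a group-level COUNT is invalid there

Fix: Group first with HAVING COUNT(*) >= 2, then COUNT the resulting groups

Corrected query:
SELECT COUNT(*) FROM (SELECT author FROM books GROUP BY author HAVING COUNT(*) >= 2)

Result:
COUNT(*)
--------
3       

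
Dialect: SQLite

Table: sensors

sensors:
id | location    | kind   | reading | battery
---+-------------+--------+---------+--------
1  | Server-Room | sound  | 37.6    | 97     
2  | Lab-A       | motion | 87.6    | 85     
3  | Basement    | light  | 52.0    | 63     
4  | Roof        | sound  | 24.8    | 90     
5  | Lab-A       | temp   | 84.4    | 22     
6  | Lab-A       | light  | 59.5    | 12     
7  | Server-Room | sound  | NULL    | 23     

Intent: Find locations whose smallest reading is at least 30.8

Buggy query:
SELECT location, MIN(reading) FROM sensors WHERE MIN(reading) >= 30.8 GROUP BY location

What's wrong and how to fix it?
Bug: MIN() in WHERE is a misuse of aggregate

Fix: Replace WHERE with HAVING after the GROUP BY

Corrected query:
SELECT location, MIN(reading) FROM sensors GROUP BY location HAVING MIN(reading) >= 30.8

Result:
location    | MIN(reading)
------------+-------------
Basement    | 52          
Lab-A       | 59.5        
Server-Room | 37.6        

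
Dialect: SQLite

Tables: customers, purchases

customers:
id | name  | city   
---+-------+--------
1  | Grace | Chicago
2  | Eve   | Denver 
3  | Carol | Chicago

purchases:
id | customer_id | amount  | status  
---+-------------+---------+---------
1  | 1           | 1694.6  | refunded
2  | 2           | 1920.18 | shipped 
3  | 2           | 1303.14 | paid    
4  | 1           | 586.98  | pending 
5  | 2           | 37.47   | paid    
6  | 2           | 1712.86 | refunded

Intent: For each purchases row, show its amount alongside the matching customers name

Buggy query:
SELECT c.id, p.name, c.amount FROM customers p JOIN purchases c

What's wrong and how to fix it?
Bug: Missing join condition: each purchases row is matched to all customers rows instead of just its own

Fix: Specify the join condition linking the foreign key to the parent id

Corrected query:
SELECT c.id, p.name, c.amount FROM customers p JOIN purchases c ON c.customer_id = p.id

Result:
id | name  | amount 
---+-------+--------
1  | Grace | 1694.6 
2  | Eve   | 1920.18
3  | Eve   | 1303.14
4  | Grace | 586.98 
5  | Eve   | 37.47  
6  | Eve   | 1712.86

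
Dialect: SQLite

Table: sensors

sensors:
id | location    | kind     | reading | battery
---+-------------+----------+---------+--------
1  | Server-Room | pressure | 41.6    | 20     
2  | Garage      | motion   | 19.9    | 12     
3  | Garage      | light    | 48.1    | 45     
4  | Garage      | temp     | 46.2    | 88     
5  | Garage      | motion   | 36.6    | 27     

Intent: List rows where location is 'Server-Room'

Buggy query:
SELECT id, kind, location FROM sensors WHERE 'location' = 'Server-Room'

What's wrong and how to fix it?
Bug: Single quotes denote string literals in SQL; the column name is being compared as a constant string

Fix: Remove the quotes around the column name (or use double quotes for an identifier)

Corrected query:
SELECT id, kind, location FROM sensors WHERE location = 'Server-Room'

Result:
id | kind     | location   
---+----------+------------
1  | pressure | Server-Room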